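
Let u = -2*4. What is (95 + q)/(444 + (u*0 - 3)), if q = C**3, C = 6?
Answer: 311/441 ≈ 0.70522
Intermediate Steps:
u = -8
q = 216 (q = 6**3 = 216)
(95 + q)/(444 + (u*0 - 3)) = (95 + 216)/(444 + (-8*0 - 3)) = 311/(444 + (0 - 3)) = 311/(444 - 3) = 311/441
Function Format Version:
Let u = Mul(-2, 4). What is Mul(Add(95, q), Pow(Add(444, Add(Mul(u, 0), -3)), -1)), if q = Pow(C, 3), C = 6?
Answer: Rational(311, 441) ≈ 0.70522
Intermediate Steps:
u = -8
q = 216 (q = Pow(6, 3) = 216)
Mul(Add(95, q), Pow(Add(444, Add(Mul(u, 0), -3)), -1)) = Mul(Add(95, 216), Pow(Add(444, Add(Mul(-8, 0), -3)), -1)) = Mul(311, Pow(Add(444, Add(0, -3)), -1)) = Mul(311, Pow(Add(444, -3), -1)) = Mul(311, Pow(441, -1)) = Mul(311, Rational(1, 441)) = Rational(311, 441)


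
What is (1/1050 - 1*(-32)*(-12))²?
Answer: 162569433601/1102500 ≈ 1.4746e+5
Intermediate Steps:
(1/1050 - 1*(-32)*(-12))² = (1/1050 + 32*(-12))² = (1/1050 - 384)² = (-403199/1050)² = 162569433601/1102500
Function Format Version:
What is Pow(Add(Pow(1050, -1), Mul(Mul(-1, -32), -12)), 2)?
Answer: Rational(162569433601, 1102500) ≈ 1.4746e+5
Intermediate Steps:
Pow(Add(Pow(1050, -1), Mul(Mul(-1, -32), -12)), 2) = Pow(Add(Rational(1, 1050), Mul(32, -12)), 2) = Pow(Add(Rational(1, 1050), -384), 2) = Pow(Rational(-403199, 1050), 2) = Rational(162569433601, 1102500)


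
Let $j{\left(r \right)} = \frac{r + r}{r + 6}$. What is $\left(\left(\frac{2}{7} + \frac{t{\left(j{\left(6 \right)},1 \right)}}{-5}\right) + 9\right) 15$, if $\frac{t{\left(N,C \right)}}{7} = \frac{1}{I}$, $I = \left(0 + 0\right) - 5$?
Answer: $\frac{5022}{35} \approx 143.49$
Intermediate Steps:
$j{\left(r \right)} = \frac{2 r}{6 + r}$
$I = -5$ ($I = 0 - 5 = -5$)
$t{\left(N,C \right)} = - \frac{7}{5}$ ($t{\left(N,C \right)} = \frac{7}{-5} = 7 \left(- \frac{1}{5}\right) = - \frac{7}{5}$)
$\left(\left(\frac{2}{7} + \frac{t{\left(j{\left(6 \right)},1 \right)}}{-5}\right) + 9\right) 15 = \left(\left(\frac{2}{7} - \frac{7}{5 \left(-5\right)}\right) + 9\right) 15 = \left(\left(2 \cdot \frac{1}{7} - - \frac{7}{25}\right) + 9\right) 15 = \left(\left(\frac{2}{7} + \frac{7}{25}\right) + 9\right) 15 = \left(\frac{99}{175} + 9\right) 15 = \frac{1674}{175} \cdot 15 = \frac{5022}{35}$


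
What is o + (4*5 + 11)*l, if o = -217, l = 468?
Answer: 14291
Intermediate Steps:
o + (4*5 + 11)*l = -217 + (4*5 + 11)*468 = -217 + (20 + 11)*468 = -217 + 31*468 = -217 + 14508 = 14291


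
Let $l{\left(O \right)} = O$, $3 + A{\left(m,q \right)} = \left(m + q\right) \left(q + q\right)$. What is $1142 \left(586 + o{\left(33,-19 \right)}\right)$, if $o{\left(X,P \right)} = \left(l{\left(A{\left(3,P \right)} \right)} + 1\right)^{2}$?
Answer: $420052724$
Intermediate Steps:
$A{\left(m,q \right)} = -3 + 2 q \left(m + q\right)$ ($A{\left(m,q \right)} = -3 + \left(m + q\right) \left(q + q\right) = -3 + \left(m + q\right) 2 q = -3 + 2 q \left(m + q\right)$)
$o{\left(X,P \right)} = \left(-2 + 2 P^{2} + 6 P\right)^{2}$ ($o{\left(X,P \right)} = \left(\left(-3 + 2 P^{2} + 2 \cdot 3 P\right) + 1\right)^{2} = \left(\left(-3 + 2 P^{2} + 6 P\right) + 1\right)^{2} = \left(-2 + 2 P^{2} + 6 P\right)^{2}$)
$1142 \left(586 + o{\left(33,-19 \right)}\right) = 1142 \left(586 + 4 \left(-1 + \left(-19\right)^{2} + 3 \left(-19\right)\right)^{2}\right) = 1142 \left(586 + 4 \left(-1 + 361 - 57\right)^{2}\right) = 1142 \left(586 + 4 \cdot 303^{2}\right) = 1142 \left(586 + 4 \cdot 91809\right) = 1142 \left(586 + 367236\right) = 1142 \cdot 367822 = 420052724$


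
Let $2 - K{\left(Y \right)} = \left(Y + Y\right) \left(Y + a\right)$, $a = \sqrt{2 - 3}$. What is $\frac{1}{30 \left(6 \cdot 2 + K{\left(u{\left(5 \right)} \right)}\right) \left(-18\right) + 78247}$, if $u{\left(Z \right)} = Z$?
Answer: $\frac{97687}{9571909969} - \frac{5400 i}{9571909969} \approx 1.0206 \cdot 10^{-5} - 5.6415 \cdot 10^{-7} i$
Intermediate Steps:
$a = i$ ($a = \sqrt{-1} = i \approx 1.0 i$)
$K{\left(Y \right)} = 2 - 2 Y \left(i + Y\right)$ ($K{\left(Y \right)} = 2 - \left(Y + Y\right) \left(Y + i\right) = 2 - 2 Y \left(i + Y\right)$)
$\frac{1}{30 \left(6 \cdot 2 + K{\left(u{\left(5 \right)} \right)}\right) \left(-18\right) + 78247} = \frac{1}{30 \left(6 \cdot 2 - \left(-2 + 50 + 2 i 5\right)\right) \left(-18\right) + 78247} = \frac{1}{30 \left(12 - \left(48 + 10 i\right)\right) \left(-18\right) + 78247} = \frac{1}{30 \left(-36 - 10 i\right) \left(-18\right) + 78247} = \frac{1}{\left(-1080 - 300 i\right) \left(-18\right) + 78247} = \frac{1}{\left(19440 + 5400 i\right) + 78247} = \frac{1}{97687 + 5400 i} = \frac{97687 - 5400 i}{9571909969}$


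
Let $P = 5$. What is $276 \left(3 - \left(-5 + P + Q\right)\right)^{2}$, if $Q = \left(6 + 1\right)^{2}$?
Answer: $584016$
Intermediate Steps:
$Q = 49$ ($Q = 7^{2} = 49$)
$276 \left(3 - \left(-5 + P + Q\right)\right)^{2} = 276 \left(3 + \left(5 - \left(5 + 49\right)\right)\right)^{2} = 276 \left(3 + \left(5 - 54\right)\right)^{2} = 276 \left(3 - 49\right)^{2} = 276 \left(-46\right)^{2} = 276 \cdot 2116 = 584016$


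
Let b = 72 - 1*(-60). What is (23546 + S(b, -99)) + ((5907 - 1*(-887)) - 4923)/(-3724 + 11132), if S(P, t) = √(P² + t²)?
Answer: 175652959/7408 ≈ 23711.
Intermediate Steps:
b = 132 (b = 72 + 60 = 132)
(23546 + S(b, -99)) + ((5907 - 1*(-887)) - 4923)/(-3724 + 11132) = (23546 + √(132² + (-99)²)) + ((5907 - 1*(-887)) - 4923)/(-3724 + 11132) = (23546 + √(17424 + 9801)) + ((5907 + 887) - 4923)/7408 = (23546 + √27225) + (6794 - 4923)*(1/7408) = (23546 + 165) + 1871*(1/7408) = 23711 + 1871/7408 = 175652959/7408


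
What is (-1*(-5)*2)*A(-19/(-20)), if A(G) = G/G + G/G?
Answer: 20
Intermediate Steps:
A(G) = 2 (A(G) = 1 + 1 = 2)
(-1*(-5)*2)*A(-19/(-20)) = (-1*(-5)*2)*2 = (5*2)*2 = 10*2 = 20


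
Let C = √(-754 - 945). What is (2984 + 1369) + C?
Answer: 4353 + I*√1699 ≈ 4353.0 + 41.219*I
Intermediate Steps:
C = I*√1699 (C = √(-1699) = I*√1699 ≈ 41.219*I)
(2984 + 1369) + C = (2984 + 1369) + I*√1699 = 4353 + I*√1699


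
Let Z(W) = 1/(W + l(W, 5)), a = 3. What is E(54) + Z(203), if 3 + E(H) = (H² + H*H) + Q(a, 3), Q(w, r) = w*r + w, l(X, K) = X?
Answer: 2371447/406 ≈ 5841.0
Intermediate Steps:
Q(w, r) = w + r*w (Q(w, r) = r*w + w = w + r*w)
Z(W) = 1/(2*W) (Z(W) = 1/(W + W) = 1/(2*W))
E(H) = 9 + 2*H² (E(H) = -3 + ((H² + H*H) + 3*(1 + 3)) = -3 + ((H² + H²) + 3*4) = -3 + (2*H² + 12) = -3 + (12 + 2*H²) = 9 + 2*H²)
E(54) + Z(203) = (9 + 2*54²) + (½)/203 = (9 + 2*2916) + (½)*(1/203) = (9 + 5832) + 1/406 = 5841 + 1/406 = 2371447/406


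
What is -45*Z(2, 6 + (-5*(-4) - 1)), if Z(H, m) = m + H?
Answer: -1215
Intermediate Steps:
Z(H, m) = H + m
-45*Z(2, 6 + (-5*(-4) - 1)) = -45*(2 + (6 + (-5*(-4) - 1))) = -45*(2 + (6 + (20 - 1))) = -45*(2 + (6 + 19)) = -45*(2 + 25) = -45*27 = -1215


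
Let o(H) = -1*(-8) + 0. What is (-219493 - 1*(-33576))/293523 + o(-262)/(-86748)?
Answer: -448063225/707292589 ≈ -0.63349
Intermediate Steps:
o(H) = 8 (o(H) = 8 + 0 = 8)
(-219493 - 1*(-33576))/293523 + o(-262)/(-86748) = (-219493 - 1*(-33576))/293523 + 8/(-86748) = (-219493 + 33576)*(1/293523) + 8*(-1/86748) = -185917*1/293523 - 2/21687 = -185917/293523 - 2/21687 = -448063225/707292589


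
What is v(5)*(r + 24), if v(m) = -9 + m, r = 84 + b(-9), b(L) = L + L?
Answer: -360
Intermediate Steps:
b(L) = 2*L
r = 66 (r = 84 + 2*(-9) = 84 - 18 = 66)
v(5)*(r + 24) = (-9 + 5)*(66 + 24) = -4*90 = -360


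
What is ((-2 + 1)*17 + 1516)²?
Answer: 2247001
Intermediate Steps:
((-2 + 1)*17 + 1516)² = (-1*17 + 1516)² = (-17 + 1516)² = 1499² = 2247001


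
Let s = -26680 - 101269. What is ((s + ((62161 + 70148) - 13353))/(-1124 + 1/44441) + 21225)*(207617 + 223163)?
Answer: 456895662543918640/49951683 ≈ 9.1467e+9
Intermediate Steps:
s = -127949
((s + ((62161 + 70148) - 13353))/(-1124 + 1/44441) + 21225)*(207617 + 223163) = ((-127949 + ((62161 + 70148) - 13353))/(-1124 + 1/44441) + 21225)*(207617 + 223163) = ((-127949 + (132309 - 13353))/(-1124 + 1/44441) + 21225)*430780 = ((-127949 + 118956)/(-49951683/44441) + 21225)*430780 = (-8993*(-44441/49951683) + 21225)*430780 = (399657913/49951683 + 21225)*430780 = (1060624129588/49951683)*430780 = 456895662543918640/49951683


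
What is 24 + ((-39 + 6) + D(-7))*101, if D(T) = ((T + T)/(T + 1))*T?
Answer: -14876/3 ≈ -4958.7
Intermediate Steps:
D(T) = 2*T²/(1 + T) (D(T) = ((2*T)/(1 + T))*T = (2*T/(1 + T))*T = 2*T²/(1 + T))
24 + ((-39 + 6) + D(-7))*101 = 24 + ((-39 + 6) + 2*(-7)²/(1 - 7))*101 = 24 + (-33 + 2*49/(-6))*101 = 24 + (-33 + 2*49*(-⅙))*101 = 24 + (-33 - 49/3)*101 = 24 - 148/3*101 = 24 - 14948/3 = -14876/3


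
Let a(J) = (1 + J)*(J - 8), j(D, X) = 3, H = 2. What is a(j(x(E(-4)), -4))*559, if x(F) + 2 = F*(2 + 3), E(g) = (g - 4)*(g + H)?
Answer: -11180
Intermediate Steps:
E(g) = (-4 + g)*(2 + g) (E(g) = (g - 4)*(g + 2) = (-4 + g)*(2 + g))
x(F) = -2 + 5*F (x(F) = -2 + F*(2 + 3) = -2 + F*5 = -2 + 5*F)
a(J) = (1 + J)*(-8 + J)
a(j(x(E(-4)), -4))*559 = (-8 + 3² - 7*3)*559 = (-8 + 9 - 21)*559 = -20*559 = -11180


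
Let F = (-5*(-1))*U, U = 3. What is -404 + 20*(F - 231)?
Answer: -4724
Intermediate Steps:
F = 15 (F = -5*(-1)*3 = 5*3 = 15)
-404 + 20*(F - 231) = -404 + 20*(15 - 231) = -404 + 20*(-216) = -404 - 4320 = -4724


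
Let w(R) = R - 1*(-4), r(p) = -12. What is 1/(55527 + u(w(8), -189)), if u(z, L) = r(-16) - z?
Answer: 1/55503 ≈ 1.8017e-5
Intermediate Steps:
w(R) = 4 + R (w(R) = R + 4 = 4 + R)
u(z, L) = -12 - z
1/(55527 + u(w(8), -189)) = 1/(55527 + (-12 - (4 + 8))) = 1/(55527 + (-12 - 1*12)) = 1/(55527 + (-12 - 12)) = 1/(55527 - 24) = 1/55503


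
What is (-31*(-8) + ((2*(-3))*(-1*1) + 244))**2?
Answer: 248004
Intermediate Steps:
(-31*(-8) + ((2*(-3))*(-1*1) + 244))**2 = (248 + (-6*(-1) + 244))**2 = (248 + (6 + 244))**2 = (248 + 250)**2 = 498**2 = 248004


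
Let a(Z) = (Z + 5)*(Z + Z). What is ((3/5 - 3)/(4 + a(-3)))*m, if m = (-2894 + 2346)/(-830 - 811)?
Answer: 274/2735 ≈ 0.10018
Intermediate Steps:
a(Z) = 2*Z*(5 + Z) (a(Z) = (5 + Z)*(2*Z) = 2*Z*(5 + Z))
m = 548/1641 (m = -548/(-1641) = -548*(-1/1641) = 548/1641 ≈ 0.33394)
((3/5 - 3)/(4 + a(-3)))*m = ((3/5 - 3)/(4 + 2*(-3)*(5 - 3)))*(548/1641) = ((3*(⅕) - 3)/(4 + 2*(-3)*2))*(548/1641) = ((⅗ - 3)/(4 - 12))*(548/1641) = -12/5/(-8)*(548/1641) = -12/5*(-⅛)*(548/1641) = (3/10)*(548/1641) = 274/2735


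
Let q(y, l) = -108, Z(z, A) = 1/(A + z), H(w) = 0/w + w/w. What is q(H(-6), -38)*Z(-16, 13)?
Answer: 36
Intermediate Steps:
H(w) = 1 (H(w) = 0 + 1 = 1)
q(H(-6), -38)*Z(-16, 13) = -108/(13 - 16) = -108/(-3) = -108*(-⅓) = 36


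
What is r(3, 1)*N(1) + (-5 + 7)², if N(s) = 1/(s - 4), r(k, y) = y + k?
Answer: 8/3 ≈ 2.6667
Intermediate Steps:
r(k, y) = k + y
N(s) = 1/(-4 + s)
r(3, 1)*N(1) + (-5 + 7)² = (3 + 1)/(-4 + 1) + (-5 + 7)² = 4/(-3) + 2² = 4*(-⅓) + 4 = -4/3 + 4 = 8/3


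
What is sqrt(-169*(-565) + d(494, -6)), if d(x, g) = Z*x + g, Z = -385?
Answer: I*sqrt(94711) ≈ 307.75*I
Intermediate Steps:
d(x, g) = g - 385*x (d(x, g) = -385*x + g = g - 385*x)
sqrt(-169*(-565) + d(494, -6)) = sqrt(-169*(-565) + (-6 - 385*494)) = sqrt(95485 + (-6 - 190190)) = sqrt(95485 - 190196) = sqrt(-94711) = I*sqrt(94711)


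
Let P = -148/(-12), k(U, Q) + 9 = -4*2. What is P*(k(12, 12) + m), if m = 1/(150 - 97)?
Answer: -11100/53 ≈ -209.43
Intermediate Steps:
k(U, Q) = -17 (k(U, Q) = -9 - 4*2 = -9 - 8 = -17)
P = 37/3 (P = -148*(-1/12) = 37/3 ≈ 12.333)
m = 1/53 ≈ 0.018868
P*(k(12, 12) + m) = 37*(-17 + 1/53)/3 = (37/3)*(-900/53) = -11100/53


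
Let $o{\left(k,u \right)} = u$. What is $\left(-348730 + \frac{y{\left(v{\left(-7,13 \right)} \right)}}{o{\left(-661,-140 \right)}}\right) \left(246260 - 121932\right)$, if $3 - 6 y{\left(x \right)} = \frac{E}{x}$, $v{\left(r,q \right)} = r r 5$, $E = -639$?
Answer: $- \frac{371785454115778}{8575} \approx -4.3357 \cdot 10^{10}$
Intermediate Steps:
$v{\left(r,q \right)} = 5 r^{2}$ ($v{\left(r,q \right)} = r^{2} \cdot 5 = 5 r^{2}$)
$y{\left(x \right)} = \frac{1}{2} + \frac{213}{2 x}$ ($y{\left(x \right)} = \frac{1}{2} - \frac{\left(-639\right) \frac{1}{x}}{6} = \frac{1}{2} + \frac{213}{2 x}$)
$\left(-348730 + \frac{y{\left(v{\left(-7,13 \right)} \right)}}{o{\left(-661,-140 \right)}}\right) \left(246260 - 121932\right) = \left(-348730 + \frac{\frac{1}{2} \frac{1}{5 \left(-7\right)^{2}} \left(213 + 5 \left(-7\right)^{2}\right)}{-140}\right) \left(246260 - 121932\right) = \left(-348730 + \frac{213 + 5 \cdot 49}{2 \cdot 5 \cdot 49} \left(- \frac{1}{140}\right)\right) 124328 = \left(-348730 + \frac{213 + 245}{2 \cdot 245} \left(- \frac{1}{140}\right)\right) 124328 = \left(-348730 + \frac{1}{2} \cdot \frac{1}{245} \cdot 458 \left(- \frac{1}{140}\right)\right) 124328 = \left(-348730 + \frac{229}{245} \left(- \frac{1}{140}\right)\right) 124328 = \left(-348730 - \frac{229}{34300}\right) 124328 = \left(- \frac{11961439229}{34300}\right) 124328 = - \frac{371785454115778}{8575}$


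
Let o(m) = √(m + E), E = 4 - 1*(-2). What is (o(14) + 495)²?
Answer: 245045 + 1980*√5 ≈ 2.4947e+5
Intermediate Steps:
E = 6 (E = 4 + 2 = 6)
o(m) = √(6 + m) (o(m) = √(m + 6) = √(6 + m))
(o(14) + 495)² = (√(6 + 14) + 495)² = (√20 + 495)² = (2*√5 + 495)² = (495 + 2*√5)²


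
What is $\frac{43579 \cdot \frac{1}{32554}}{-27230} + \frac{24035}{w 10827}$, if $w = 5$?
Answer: $\frac{4260671304107}{9597544562340} \approx 0.44393$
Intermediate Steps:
$\frac{43579 \cdot \frac{1}{32554}}{-27230} + \frac{24035}{w 10827} = \frac{43579 \cdot \frac{1}{32554}}{-27230} + \frac{24035}{5 \cdot 10827} = 43579 \cdot \frac{1}{32554} \left(- \frac{1}{27230}\right) + \frac{24035}{54135} = \frac{43579}{32554} \left(- \frac{1}{27230}\right) + 24035 \cdot \frac{1}{54135} = - \frac{43579}{886445420} + \frac{4807}{10827} = \frac{4260671304107}{9597544562340}$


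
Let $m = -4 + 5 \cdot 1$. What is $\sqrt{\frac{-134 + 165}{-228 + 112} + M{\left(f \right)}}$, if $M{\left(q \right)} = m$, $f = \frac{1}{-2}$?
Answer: $\frac{\sqrt{2465}}{58} \approx 0.85601$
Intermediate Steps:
$f = - \frac{1}{2} \approx -0.5$
$m = 1$ ($m = -4 + 5 = 1$)
$M{\left(q \right)} = 1$
$\sqrt{\frac{-134 + 165}{-228 + 112} + M{\left(f \right)}} = \sqrt{\frac{-134 + 165}{-228 + 112} + 1} = \sqrt{\frac{31}{-116} + 1} = \sqrt{31 \left(- \frac{1}{116}\right) + 1} = \sqrt{- \frac{31}{116} + 1} = \sqrt{\frac{85}{116}} = \frac{\sqrt{2465}}{58}$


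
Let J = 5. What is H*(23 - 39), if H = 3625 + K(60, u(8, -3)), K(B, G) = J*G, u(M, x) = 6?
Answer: -58480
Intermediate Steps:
K(B, G) = 5*G
H = 3655 (H = 3625 + 5*6 = 3625 + 30 = 3655)
H*(23 - 39) = 3655*(23 - 39) = 3655*(-16) = -58480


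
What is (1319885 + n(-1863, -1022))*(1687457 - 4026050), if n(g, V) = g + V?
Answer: -3079926981000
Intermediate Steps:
n(g, V) = V + g
(1319885 + n(-1863, -1022))*(1687457 - 4026050) = (1319885 + (-1022 - 1863))*(1687457 - 4026050) = (1319885 - 2885)*(-2338593) = 1317000*(-2338593) = -3079926981000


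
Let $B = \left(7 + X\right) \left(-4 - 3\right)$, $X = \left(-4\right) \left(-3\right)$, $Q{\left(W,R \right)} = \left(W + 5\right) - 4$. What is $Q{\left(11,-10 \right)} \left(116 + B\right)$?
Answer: $-204$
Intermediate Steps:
$Q{\left(W,R \right)} = 1 + W$ ($Q{\left(W,R \right)} = \left(5 + W\right) - 4 = 1 + W$)
$X = 12$
$B = -133$ ($B = \left(7 + 12\right) \left(-4 - 3\right) = 19 \left(-7\right) = -133$)
$Q{\left(11,-10 \right)} \left(116 + B\right) = \left(1 + 11\right) \left(116 - 133\right) = 12 \left(-17\right) = -204$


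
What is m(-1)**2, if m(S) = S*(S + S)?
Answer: 4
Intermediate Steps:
m(S) = 2*S**2 (m(S) = S*(2*S) = 2*S**2)
m(-1)**2 = (2*(-1)**2)**2 = (2*1)**2 = 2**2 = 4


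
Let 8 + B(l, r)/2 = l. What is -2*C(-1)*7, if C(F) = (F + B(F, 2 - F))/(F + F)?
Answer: -133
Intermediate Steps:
B(l, r) = -16 + 2*l
C(F) = (-16 + 3*F)/(2*F) (C(F) = (F + (-16 + 2*F))/(F + F) = (-16 + 3*F)/((2*F)) = (-16 + 3*F)*(1/(2*F)) = (-16 + 3*F)/(2*F))
-2*C(-1)*7 = -2*(3/2 - 8/(-1))*7 = -2*(3/2 - 8*(-1))*7 = -2*(3/2 + 8)*7 = -2*19/2*7 = -19*7 = -133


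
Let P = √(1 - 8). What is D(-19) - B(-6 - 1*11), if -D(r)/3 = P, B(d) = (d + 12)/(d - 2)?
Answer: -5/19 - 3*I*√7 ≈ -0.26316 - 7.9373*I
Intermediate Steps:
B(d) = (12 + d)/(-2 + d)
P = I*√7 (P = √(-7) = I*√7 ≈ 2.6458*I)
D(r) = -3*I*√7
D(-19) - B(-6 - 1*11) = -3*I*√7 - (12 + (-6 - 1*11))/(-2 + (-6 - 1*11)) = -3*I*√7 - (12 + (-6 - 11))/(-2 + (-6 - 11)) = -3*I*√7 - (12 - 17)/(-2 - 17) = -3*I*√7 - (-5)/(-19) = -3*I*√7 - (-1)*(-5)/19 = -3*I*√7 - 1*5/19 = -3*I*√7 - 5/19 = -5/19 - 3*I*√7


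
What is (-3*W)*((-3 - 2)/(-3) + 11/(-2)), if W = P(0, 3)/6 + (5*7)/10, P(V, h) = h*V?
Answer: 161/4 ≈ 40.250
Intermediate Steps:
P(V, h) = V*h
W = 7/2 (W = (0*3)/6 + (5*7)/10 = 0*(1/6) + 35*(1/10) = 0 + 7/2 = 7/2 ≈ 3.5000)
(-3*W)*((-3 - 2)/(-3) + 11/(-2)) = (-3*7/2)*((-3 - 2)/(-3) + 11/(-2)) = -21*(-5*(-1/3) + 11*(-1/2))/2 = -21*(5/3 - 11/2)/2 = -21/2*(-23/6) = 161/4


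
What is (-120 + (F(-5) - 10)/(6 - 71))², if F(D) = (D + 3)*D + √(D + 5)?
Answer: 14400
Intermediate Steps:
F(D) = √(5 + D) + D*(3 + D) (F(D) = (3 + D)*D + √(5 + D) = D*(3 + D) + √(5 + D) = √(5 + D) + D*(3 + D))
(-120 + (F(-5) - 10)/(6 - 71))² = (-120 + (((-5)² + √(5 - 5) + 3*(-5)) - 10)/(6 - 71))² = (-120 + ((25 + √0 - 15) - 10)/(-65))² = (-120 + ((25 + 0 - 15) - 10)*(-1/65))² = (-120 + (10 - 10)*(-1/65))² = (-120 + 0*(-1/65))² = (-120 + 0)² = (-120)² = 14400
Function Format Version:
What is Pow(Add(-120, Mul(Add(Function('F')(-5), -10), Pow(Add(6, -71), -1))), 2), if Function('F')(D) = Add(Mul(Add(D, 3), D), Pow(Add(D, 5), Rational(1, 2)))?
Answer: 14400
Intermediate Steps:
Function('F')(D) = Add(Pow(Add(5, D), Rational(1, 2)), Mul(D, Add(3, D))) (Function('F')(D) = Add(Mul(Add(3, D), D), Pow(Add(5, D), Rational(1, 2))) = Add(Mul(D, Add(3, D)), Pow(Add(5, D), Rational(1, 2))) = Add(Pow(Add(5, D), Rational(1, 2)), Mul(D, Add(3, D))))
Pow(Add(-120, Mul(Add(Function('F')(-5), -10), Pow(Add(6, -71), -1))), 2) = Pow(Add(-120, Mul(Add(Add(Pow(-5, 2), Pow(Add(5, -5), Rational(1, 2)), Mul(3, -5)), -10), Pow(Add(6, -71), -1))), 2) = Pow(Add(-120, Mul(Add(Add(25, Pow(0, Rational(1, 2)), -15), -10), Pow(-65, -1))), 2) = Pow(Add(-120, Mul(Add(Add(25, 0, -15), -10), Rational(-1, 65))), 2) = Pow(Add(-120, Mul(Add(10, -10), Rational(-1, 65))), 2) = Pow(Add(-120, Mul(0, Rational(-1, 65))), 2) = Pow(Add(-120, 0), 2) = Pow(-120, 2) = 14400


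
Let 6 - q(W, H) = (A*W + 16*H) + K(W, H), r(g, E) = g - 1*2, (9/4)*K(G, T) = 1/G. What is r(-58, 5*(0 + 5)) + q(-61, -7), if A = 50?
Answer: 1706296/549 ≈ 3108.0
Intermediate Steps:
K(G, T) = 4/(9*G)
r(g, E) = -2 + g (r(g, E) = g - 2 = -2 + g)
q(W, H) = 6 - 50*W - 16*H - 4/(9*W) (q(W, H) = 6 - ((50*W + 16*H) + 4/(9*W)) = 6 - ((16*H + 50*W) + 4/(9*W)) = 6 - (16*H + 50*W + 4/(9*W)) = 6 + (-50*W - 16*H - 4/(9*W)) = 6 - 50*W - 16*H - 4/(9*W))
r(-58, 5*(0 + 5)) + q(-61, -7) = (-2 - 58) + (6 - 50*(-61) - 16*(-7) - 4/9/(-61)) = -60 + (6 + 3050 + 112 - 4/9*(-1/61)) = -60 + (6 + 3050 + 112 + 4/549) = -60 + 1739236/549 = 1706296/549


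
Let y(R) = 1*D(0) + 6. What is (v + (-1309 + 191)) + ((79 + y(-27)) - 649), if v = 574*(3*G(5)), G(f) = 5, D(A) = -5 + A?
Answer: 6923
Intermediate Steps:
y(R) = 1 (y(R) = 1*(-5 + 0) + 6 = 1*(-5) + 6 = -5 + 6 = 1)
v = 8610 (v = 574*(3*5) = 574*15 = 8610)
(v + (-1309 + 191)) + ((79 + y(-27)) - 649) = (8610 + (-1309 + 191)) + ((79 + 1) - 649) = (8610 - 1118) + (80 - 649) = 7492 - 569 = 6923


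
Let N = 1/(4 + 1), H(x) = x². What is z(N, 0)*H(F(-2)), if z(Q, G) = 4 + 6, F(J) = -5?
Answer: 250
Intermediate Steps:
N = ⅕ (N = 1/5 = ⅕ ≈ 0.20000)
z(Q, G) = 10
z(N, 0)*H(F(-2)) = 10*(-5)² = 10*25 = 250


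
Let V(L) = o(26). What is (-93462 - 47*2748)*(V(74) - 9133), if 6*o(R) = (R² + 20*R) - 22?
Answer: 1989611272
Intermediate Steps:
o(R) = -11/3 + R²/6 + 10*R/3 (o(R) = ((R² + 20*R) - 22)/6 = (-22 + R² + 20*R)/6 = -11/3 + R²/6 + 10*R/3)
V(L) = 587/3 (V(L) = -11/3 + (⅙)*26² + (10/3)*26 = -11/3 + (⅙)*676 + 260/3 = -11/3 + 338/3 + 260/3 = 587/3)
(-93462 - 47*2748)*(V(74) - 9133) = (-93462 - 47*2748)*(587/3 - 9133) = (-93462 - 129156)*(-26812/3) = -222618*(-26812/3) = 1989611272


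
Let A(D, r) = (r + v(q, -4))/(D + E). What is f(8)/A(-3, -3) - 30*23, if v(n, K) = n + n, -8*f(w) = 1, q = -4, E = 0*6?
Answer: -60723/88 ≈ -690.03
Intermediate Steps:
E = 0
f(w) = -1/8 (f(w) = -1/8*1 = -1/8)
v(n, K) = 2*n
A(D, r) = (-8 + r)/D (A(D, r) = (r + 2*(-4))/(D + 0) = (r - 8)/D = (-8 + r)/D)
f(8)/A(-3, -3) - 30*23 = -(-3/(-8 - 3))/8 - 30*23 = -1/(8*((-1/3*(-11)))) - 690 = -1/(8*11/3) - 690 = -1/8*3/11 - 690 = -3/88 - 690 = -60723/88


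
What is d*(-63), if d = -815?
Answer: 51345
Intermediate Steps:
d*(-63) = -815*(-63) = 51345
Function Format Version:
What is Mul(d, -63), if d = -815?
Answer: 51345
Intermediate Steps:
Mul(d, -63) = Mul(-815, -63) = 51345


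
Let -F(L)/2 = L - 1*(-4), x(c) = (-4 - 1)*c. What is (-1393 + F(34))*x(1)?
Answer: 7345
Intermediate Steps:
x(c) = -5*c
F(L) = -8 - 2*L (F(L) = -2*(L - 1*(-4)) = -2*(L + 4) = -2*(4 + L) = -8 - 2*L)
(-1393 + F(34))*x(1) = (-1393 + (-8 - 2*34))*(-5*1) = (-1393 + (-8 - 68))*(-5) = (-1393 - 76)*(-5) = -1469*(-5) = 7345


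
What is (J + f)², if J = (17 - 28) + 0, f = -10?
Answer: 441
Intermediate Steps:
J = -11 (J = -11 + 0 = -11)
(J + f)² = (-11 - 10)² = (-21)² = 441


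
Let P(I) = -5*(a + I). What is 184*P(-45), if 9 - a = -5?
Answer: 28520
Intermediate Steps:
a = 14 (a = 9 - 1*(-5) = 9 + 5 = 14)
P(I) = -70 - 5*I (P(I) = -5*(14 + I) = -70 - 5*I)
184*P(-45) = 184*(-70 - 5*(-45)) = 184*(-70 + 225) = 184*155 = 28520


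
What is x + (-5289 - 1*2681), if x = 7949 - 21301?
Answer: -21322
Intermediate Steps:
x = -13352
x + (-5289 - 1*2681) = -13352 + (-5289 - 1*2681) = -13352 + (-5289 - 2681) = -13352 - 7970 = -21322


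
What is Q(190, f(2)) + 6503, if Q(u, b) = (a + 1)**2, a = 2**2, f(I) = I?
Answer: 6528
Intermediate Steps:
a = 4
Q(u, b) = 25 (Q(u, b) = (4 + 1)**2 = 5**2 = 25)
Q(190, f(2)) + 6503 = 25 + 6503 = 6528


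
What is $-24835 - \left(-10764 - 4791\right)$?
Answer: $-9280$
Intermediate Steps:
$-24835 - \left(-10764 - 4791\right) = -24835 - -15555 = -24835 + 15555 = -9280$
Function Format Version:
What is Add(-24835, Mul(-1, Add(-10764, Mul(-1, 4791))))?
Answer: -9280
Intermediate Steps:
Add(-24835, Mul(-1, Add(-10764, Mul(-1, 4791)))) = Add(-24835, Mul(-1, Add(-10764, -4791))) = Add(-24835, Mul(-1, -15555)) = Add(-24835, 15555) = -9280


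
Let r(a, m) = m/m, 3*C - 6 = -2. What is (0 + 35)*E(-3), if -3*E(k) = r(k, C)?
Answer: -35/3 ≈ -11.667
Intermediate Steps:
C = 4/3 (C = 2 + (⅓)*(-2) = 2 - ⅔ = 4/3 ≈ 1.3333)
r(a, m) = 1
E(k) = -⅓ (E(k) = -⅓*1 = -⅓)
(0 + 35)*E(-3) = (0 + 35)*(-⅓) = 35*(-⅓) = -35/3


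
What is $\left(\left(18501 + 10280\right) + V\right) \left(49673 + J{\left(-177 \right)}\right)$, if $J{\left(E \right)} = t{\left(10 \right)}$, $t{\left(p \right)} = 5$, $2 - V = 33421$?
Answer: $-230406564$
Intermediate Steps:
$V = -33419$ ($V = 2 - 33421 = -33419$)
$J{\left(E \right)} = 5$
$\left(\left(18501 + 10280\right) + V\right) \left(49673 + J{\left(-177 \right)}\right) = \left(\left(18501 + 10280\right) - 33419\right) \left(49673 + 5\right) = \left(28781 - 33419\right) 49678 = \left(-4638\right) 49678 = -230406564$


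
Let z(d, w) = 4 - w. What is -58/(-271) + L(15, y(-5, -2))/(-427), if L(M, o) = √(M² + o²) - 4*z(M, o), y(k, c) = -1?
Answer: 30186/115717 - √226/427 ≈ 0.22565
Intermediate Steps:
L(M, o) = -16 + √(M² + o²) + 4*o (L(M, o) = √(M² + o²) - 4*(4 - o) = √(M² + o²) + (-16 + 4*o) = -16 + √(M² + o²) + 4*o)
-58/(-271) + L(15, y(-5, -2))/(-427) = -58/(-271) + (-16 + √(15² + (-1)²) + 4*(-1))/(-427) = -58*(-1/271) + (-16 + √(225 + 1) - 4)*(-1/427) = 58/271 + (-16 + √226 - 4)*(-1/427) = 58/271 + (-20 + √226)*(-1/427) = 58/271 + (20/427 - √226/427) = 30186/115717 - √226/427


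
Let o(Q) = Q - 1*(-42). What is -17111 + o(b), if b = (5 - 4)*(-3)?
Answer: -17072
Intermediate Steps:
b = -3 (b = 1*(-3) = -3)
o(Q) = 42 + Q (o(Q) = Q + 42 = 42 + Q)
-17111 + o(b) = -17111 + (42 - 3) = -17111 + 39 = -17072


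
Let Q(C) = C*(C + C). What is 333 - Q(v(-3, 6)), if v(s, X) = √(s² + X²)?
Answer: 243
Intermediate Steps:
v(s, X) = √(X² + s²)
Q(C) = 2*C² (Q(C) = C*(2*C) = 2*C²)
333 - Q(v(-3, 6)) = 333 - 2*(√(6² + (-3)²))² = 333 - 2*(√(36 + 9))² = 333 - 2*(√45)² = 333 - 2*(3*√5)² = 333 - 2*45 = 333 - 1*90 = 333 - 90 = 243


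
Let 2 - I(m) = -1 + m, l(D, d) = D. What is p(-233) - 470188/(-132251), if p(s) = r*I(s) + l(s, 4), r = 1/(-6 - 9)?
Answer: -486375661/1983765 ≈ -245.18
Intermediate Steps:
I(m) = 3 - m (I(m) = 2 - (-1 + m) = 2 + (1 - m) = 3 - m)
r = -1/15 (r = 1/(-15) = -1/15 ≈ -0.066667)
p(s) = -⅕ + 16*s/15 (p(s) = -(3 - s)/15 + s = (-⅕ + s/15) + s = -⅕ + 16*s/15)
p(-233) - 470188/(-132251) = (-⅕ + (16/15)*(-233)) - 470188/(-132251) = (-⅕ - 3728/15) - 470188*(-1)/132251 = -3731/15 - 1*(-470188/132251) = -3731/15 + 470188/132251 = -486375661/1983765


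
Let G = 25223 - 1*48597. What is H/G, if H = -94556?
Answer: 47278/11687 ≈ 4.0453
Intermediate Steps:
G = -23374 (G = 25223 - 48597 = -23374)
H/G = -94556/(-23374) = -94556*(-1/23374) = 47278/11687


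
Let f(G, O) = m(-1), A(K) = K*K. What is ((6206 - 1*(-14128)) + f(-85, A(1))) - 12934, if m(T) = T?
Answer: 7399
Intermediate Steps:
A(K) = K**2
f(G, O) = -1
((6206 - 1*(-14128)) + f(-85, A(1))) - 12934 = ((6206 - 1*(-14128)) - 1) - 12934 = ((6206 + 14128) - 1) - 12934 = (20334 - 1) - 12934 = 20333 - 12934 = 7399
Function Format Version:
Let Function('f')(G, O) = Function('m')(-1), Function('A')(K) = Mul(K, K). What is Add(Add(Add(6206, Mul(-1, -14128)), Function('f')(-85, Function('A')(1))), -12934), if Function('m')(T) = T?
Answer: 7399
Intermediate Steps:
Function('A')(K) = Pow(K, 2)
Function('f')(G, O) = -1
Add(Add(Add(6206, Mul(-1, -14128)), Function('f')(-85, Function('A')(1))), -12934) = Add(Add(Add(6206, Mul(-1, -14128)), -1), -12934) = Add(Add(Add(6206, 14128), -1), -12934) = Add(Add(20334, -1), -12934) = Add(20333, -12934) = 7399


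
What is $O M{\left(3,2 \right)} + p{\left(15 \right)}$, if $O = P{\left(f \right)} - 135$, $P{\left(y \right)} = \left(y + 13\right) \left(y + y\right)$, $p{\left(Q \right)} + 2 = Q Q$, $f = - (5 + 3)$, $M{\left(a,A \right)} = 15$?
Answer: $-3002$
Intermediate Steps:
$f = -8$ ($f = \left(-1\right) 8 = -8$)
$p{\left(Q \right)} = -2 + Q^{2}$ ($p{\left(Q \right)} = -2 + Q Q = -2 + Q^{2}$)
$P{\left(y \right)} = 2 y \left(13 + y\right)$ ($P{\left(y \right)} = \left(13 + y\right) 2 y = 2 y \left(13 + y\right)$)
$O = -215$ ($O = 2 \left(-8\right) \left(13 - 8\right) - 135 = 2 \left(-8\right) 5 - 135 = -80 - 135 = -215$)
$O M{\left(3,2 \right)} + p{\left(15 \right)} = \left(-215\right) 15 - \left(2 - 15^{2}\right) = -3225 + \left(-2 + 225\right) = -3225 + 223 = -3002$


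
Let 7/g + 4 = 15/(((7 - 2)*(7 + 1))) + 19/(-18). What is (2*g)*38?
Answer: -38304/337 ≈ -113.66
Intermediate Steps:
g = -504/337 (g = 7/(-4 + (15/(((7 - 2)*(7 + 1))) + 19/(-18))) = 7/(-4 + (15/((5*8)) + 19*(-1/18))) = 7/(-4 + (15/40 - 19/18)) = 7/(-4 + (15*(1/40) - 19/18)) = 7/(-4 + (3/8 - 19/18)) = 7/(-4 - 49/72) = 7/(-337/72) = 7*(-72/337) = -504/337 ≈ -1.4955)
(2*g)*38 = (2*(-504/337))*38 = -1008/337*38 = -38304/337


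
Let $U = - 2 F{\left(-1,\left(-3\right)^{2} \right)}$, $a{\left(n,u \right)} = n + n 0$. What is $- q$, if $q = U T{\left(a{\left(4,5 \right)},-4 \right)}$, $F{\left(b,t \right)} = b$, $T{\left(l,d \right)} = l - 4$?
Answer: $0$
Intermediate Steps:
$a{\left(n,u \right)} = n$ ($a{\left(n,u \right)} = n + 0 = n$)
$T{\left(l,d \right)} = -4 + l$
$U = 2$ ($U = \left(-2\right) \left(-1\right) = 2$)
$q = 0$ ($q = 2 \left(-4 + 4\right) = 2 \cdot 0 = 0$)
$- q = \left(-1\right) 0 = 0$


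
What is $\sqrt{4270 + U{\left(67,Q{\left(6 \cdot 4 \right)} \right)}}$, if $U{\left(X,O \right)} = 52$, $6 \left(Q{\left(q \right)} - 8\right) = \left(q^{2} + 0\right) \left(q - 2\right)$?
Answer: $\sqrt{4322} \approx 65.742$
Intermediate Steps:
$Q{\left(q \right)} = 8 + \frac{q^{2} \left(-2 + q\right)}{6}$ ($Q{\left(q \right)} = 8 + \frac{\left(q^{2} + 0\right) \left(q - 2\right)}{6} = 8 + \frac{q^{2} \left(-2 + q\right)}{6}$)
$\sqrt{4270 + U{\left(67,Q{\left(6 \cdot 4 \right)} \right)}} = \sqrt{4270 + 52} = \sqrt{4322}$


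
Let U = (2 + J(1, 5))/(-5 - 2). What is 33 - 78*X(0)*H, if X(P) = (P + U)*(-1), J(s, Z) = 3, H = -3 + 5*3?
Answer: -4449/7 ≈ -635.57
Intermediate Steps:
H = 12 (H = -3 + 15 = 12)
U = -5/7 (U = (2 + 3)/(-5 - 2) = 5/(-7) = 5*(-⅐) = -5/7 ≈ -0.71429)
X(P) = 5/7 - P (X(P) = (P - 5/7)*(-1) = (-5/7 + P)*(-1) = 5/7 - P)
33 - 78*X(0)*H = 33 - 78*(5/7 - 1*0)*12 = 33 - 78*(5/7 + 0)*12 = 33 - 390*12/7 = 33 - 78*60/7 = 33 - 4680/7 = -4449/7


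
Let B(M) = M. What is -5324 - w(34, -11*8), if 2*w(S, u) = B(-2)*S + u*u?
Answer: -9162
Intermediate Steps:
w(S, u) = u²/2 - S (w(S, u) = (-2*S + u*u)/2 = (-2*S + u²)/2 = (u² - 2*S)/2 = u²/2 - S)
-5324 - w(34, -11*8) = -5324 - ((-11*8)²/2 - 1*34) = -5324 - ((½)*(-88)² - 34) = -5324 - ((½)*7744 - 34) = -5324 - (3872 - 34) = -5324 - 1*3838 = -5324 - 3838 = -9162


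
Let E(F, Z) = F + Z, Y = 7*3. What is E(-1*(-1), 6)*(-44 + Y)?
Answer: -161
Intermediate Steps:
Y = 21
E(-1*(-1), 6)*(-44 + Y) = (-1*(-1) + 6)*(-44 + 21) = (1 + 6)*(-23) = 7*(-23) = -161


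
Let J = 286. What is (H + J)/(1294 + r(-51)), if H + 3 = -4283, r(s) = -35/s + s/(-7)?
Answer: -357000/116201 ≈ -3.0723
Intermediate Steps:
r(s) = -35/s - s/7 (r(s) = -35/s + s*(-1/7) = -35/s - s/7)
H = -4286 (H = -3 - 4283 = -4286)
(H + J)/(1294 + r(-51)) = (-4286 + 286)/(1294 + (-35/(-51) - 1/7*(-51))) = -4000/(1294 + (-35*(-1/51) + 51/7)) = -4000/(1294 + (35/51 + 51/7)) = -4000/(1294 + 2846/357) = -4000/464804/357 = -4000*357/464804 = -357000/116201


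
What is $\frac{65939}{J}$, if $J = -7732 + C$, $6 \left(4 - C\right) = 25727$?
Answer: $- \frac{395634}{72095} \approx -5.4877$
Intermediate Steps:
$C = - \frac{25703}{6}$ ($C = 4 - \frac{25727}{6} = - \frac{25703}{6} \approx -4283.8$)
$J = - \frac{72095}{6}$ ($J = -7732 - \frac{25703}{6} = - \frac{72095}{6} \approx -12016.0$)
$\frac{65939}{J} = \frac{65939}{- \frac{72095}{6}} = 65939 \left(- \frac{6}{72095}\right) = - \frac{395634}{72095}$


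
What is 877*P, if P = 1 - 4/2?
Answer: -877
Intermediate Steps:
P = -1 (P = 1 - 4/2 = 1 - 1*2 = 1 - 2 = -1)
877*P = 877*(-1) = -877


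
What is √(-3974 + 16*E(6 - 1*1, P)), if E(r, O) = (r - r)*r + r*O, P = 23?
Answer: I*√2134 ≈ 46.195*I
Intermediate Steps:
E(r, O) = O*r (E(r, O) = 0*r + O*r = 0 + O*r = O*r)
√(-3974 + 16*E(6 - 1*1, P)) = √(-3974 + 16*(23*(6 - 1*1))) = √(-3974 + 16*(23*(6 - 1))) = √(-3974 + 16*(23*5)) = √(-3974 + 16*115) = √(-3974 + 1840) = √(-2134) = I*√2134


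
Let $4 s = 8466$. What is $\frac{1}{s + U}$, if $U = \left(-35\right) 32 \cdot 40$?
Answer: $- \frac{2}{85367} \approx -2.3428 \cdot 10^{-5}$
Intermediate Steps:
$s = \frac{4233}{2}$ ($s = \frac{1}{4} \cdot 8466 = \frac{4233}{2} \approx 2116.5$)
$U = -44800$ ($U = \left(-1120\right) 40 = -44800$)
$\frac{1}{s + U} = \frac{1}{\frac{4233}{2} - 44800} = \frac{1}{- \frac{85367}{2}} = - \frac{2}{85367}$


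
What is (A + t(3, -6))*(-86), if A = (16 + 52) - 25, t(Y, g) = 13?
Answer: -4816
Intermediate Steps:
A = 43 (A = 68 - 25 = 43)
(A + t(3, -6))*(-86) = (43 + 13)*(-86) = 56*(-86) = -4816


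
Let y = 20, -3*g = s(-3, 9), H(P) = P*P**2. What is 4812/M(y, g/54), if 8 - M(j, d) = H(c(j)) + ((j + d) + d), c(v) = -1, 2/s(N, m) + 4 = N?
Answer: -2728404/6239 ≈ -437.31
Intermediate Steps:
s(N, m) = 2/(-4 + N)
H(P) = P**3
g = 2/21 (g = -2/(3*(-4 - 3)) = -2/(3*(-7)) = -2*(-1)/(3*7) = -1/3*(-2/7) = 2/21 ≈ 0.095238)
M(j, d) = 9 - j - 2*d (M(j, d) = 8 - ((-1)**3 + ((j + d) + d)) = 8 - (-1 + ((d + j) + d)) = 8 - (-1 + (j + 2*d)) = 8 - (-1 + j + 2*d) = 8 + (1 - j - 2*d) = 9 - j - 2*d)
4812/M(y, g/54) = 4812/(9 - 1*20 - 4/(21*54)) = 4812/(9 - 20 - 4/(21*54)) = 4812/(9 - 20 - 2*1/567) = 4812/(9 - 20 - 2/567) = 4812/(-6239/567) = 4812*(-567/6239) = -2728404/6239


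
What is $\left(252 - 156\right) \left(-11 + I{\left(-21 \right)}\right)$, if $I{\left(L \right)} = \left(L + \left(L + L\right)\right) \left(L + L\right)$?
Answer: $252960$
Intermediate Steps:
$I{\left(L \right)} = 6 L^{2}$ ($I{\left(L \right)} = \left(L + 2 L\right) 2 L = 3 L 2 L = 6 L^{2}$)
$\left(252 - 156\right) \left(-11 + I{\left(-21 \right)}\right) = \left(252 - 156\right) \left(-11 + 6 \left(-21\right)^{2}\right) = 96 \left(-11 + 6 \cdot 441\right) = 96 \left(-11 + 2646\right) = 96 \cdot 2635 = 252960$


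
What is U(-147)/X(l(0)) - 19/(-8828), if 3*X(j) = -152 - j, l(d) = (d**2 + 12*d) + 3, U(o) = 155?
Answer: -26465/8828 ≈ -2.9978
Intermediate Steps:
l(d) = 3 + d**2 + 12*d
X(j) = -152/3 - j/3 (X(j) = (-152 - j)/3 = -152/3 - j/3)
U(-147)/X(l(0)) - 19/(-8828) = 155/(-152/3 - (3 + 0**2 + 12*0)/3) - 19/(-8828) = 155/(-152/3 - (3 + 0 + 0)/3) - 19*(-1/8828) = 155/(-152/3 - 1/3*3) + 19/8828 = 155/(-152/3 - 1) + 19/8828 = 155/(-155/3) + 19/8828 = 155*(-3/155) + 19/8828 = -3 + 19/8828 = -26465/8828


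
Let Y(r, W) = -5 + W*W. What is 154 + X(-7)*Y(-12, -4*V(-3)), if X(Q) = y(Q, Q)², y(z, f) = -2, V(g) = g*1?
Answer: 710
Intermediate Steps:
V(g) = g
Y(r, W) = -5 + W²
X(Q) = 4 (X(Q) = (-2)² = 4)
154 + X(-7)*Y(-12, -4*V(-3)) = 154 + 4*(-5 + (-4*(-3))²) = 154 + 4*(-5 + 12²) = 154 + 4*(-5 + 144) = 154 + 4*139 = 154 + 556 = 710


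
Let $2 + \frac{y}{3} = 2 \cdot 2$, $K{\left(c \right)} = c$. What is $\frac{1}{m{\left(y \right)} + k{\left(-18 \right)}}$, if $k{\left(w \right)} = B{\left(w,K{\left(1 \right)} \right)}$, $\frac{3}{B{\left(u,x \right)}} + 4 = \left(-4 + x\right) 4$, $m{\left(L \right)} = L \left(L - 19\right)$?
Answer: $- \frac{16}{1251} \approx -0.01279$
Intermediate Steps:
$y = 6$ ($y = -6 + 3 \cdot 2 \cdot 2 = -6 + 3 \cdot 4 = -6 + 12 = 6$)
$m{\left(L \right)} = L \left(-19 + L\right)$
$B{\left(u,x \right)} = \frac{3}{-20 + 4 x}$ ($B{\left(u,x \right)} = \frac{3}{-4 + \left(-4 + x\right) 4} = \frac{3}{-4 + \left(-16 + 4 x\right)} = \frac{3}{-20 + 4 x}$)
$k{\left(w \right)} = - \frac{3}{16}$ ($k{\left(w \right)} = \frac{3}{4 \left(-5 + 1\right)} = \frac{3}{4 \left(-4\right)} = \frac{3}{4} \left(- \frac{1}{4}\right) = - \frac{3}{16}$)
$\frac{1}{m{\left(y \right)} + k{\left(-18 \right)}} = \frac{1}{6 \left(-19 + 6\right) - \frac{3}{16}} = \frac{1}{6 \left(-13\right) - \frac{3}{16}} = \frac{1}{-78 - \frac{3}{16}} = \frac{1}{- \frac{1251}{16}} = - \frac{16}{1251}$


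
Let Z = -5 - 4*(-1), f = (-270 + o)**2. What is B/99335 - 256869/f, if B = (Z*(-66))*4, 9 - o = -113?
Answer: -25510299459/2175833840 ≈ -11.724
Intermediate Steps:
o = 122 (o = 9 - 1*(-113) = 9 + 113 = 122)
f = 21904 (f = (-270 + 122)**2 = (-148)**2 = 21904)
Z = -1 (Z = -5 + 4 = -1)
B = 264 (B = -1*(-66)*4 = 66*4 = 264)
B/99335 - 256869/f = 264/99335 - 256869/21904 = -25510299459/2175833840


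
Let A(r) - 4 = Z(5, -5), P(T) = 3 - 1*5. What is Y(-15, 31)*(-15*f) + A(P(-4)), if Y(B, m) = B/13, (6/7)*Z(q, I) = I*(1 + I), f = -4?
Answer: -1634/39 ≈ -41.897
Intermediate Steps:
Z(q, I) = 7*I*(1 + I)/6 (Z(q, I) = 7*(I*(1 + I))/6 = 7*I*(1 + I)/6)
P(T) = -2 (P(T) = 3 - 5 = -2)
Y(B, m) = B/13 (Y(B, m) = B*(1/13) = B/13)
A(r) = 82/3 (A(r) = 4 + (7/6)*(-5)*(1 - 5) = 4 + (7/6)*(-5)*(-4) = 4 + 70/3 = 82/3)
Y(-15, 31)*(-15*f) + A(P(-4)) = ((1/13)*(-15))*(-15*(-4)) + 82/3 = -15/13*60 + 82/3 = -900/13 + 82/3 = -1634/39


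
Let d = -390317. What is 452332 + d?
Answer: 62015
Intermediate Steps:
452332 + d = 452332 - 390317 = 62015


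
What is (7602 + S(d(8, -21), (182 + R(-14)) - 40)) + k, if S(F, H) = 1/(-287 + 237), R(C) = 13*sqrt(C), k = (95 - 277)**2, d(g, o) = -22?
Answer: 2036299/50 ≈ 40726.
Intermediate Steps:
k = 33124 (k = (-182)**2 = 33124)
S(F, H) = -1/50 (S(F, H) = 1/(-50) = -1/50)
(7602 + S(d(8, -21), (182 + R(-14)) - 40)) + k = (7602 - 1/50) + 33124 = 380099/50 + 33124 = 2036299/50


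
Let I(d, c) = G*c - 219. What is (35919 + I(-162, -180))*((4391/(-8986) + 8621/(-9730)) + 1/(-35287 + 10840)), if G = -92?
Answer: -2559380587422412/35624893661 ≈ -71843.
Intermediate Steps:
I(d, c) = -219 - 92*c (I(d, c) = -92*c - 219 = -219 - 92*c)
(35919 + I(-162, -180))*((4391/(-8986) + 8621/(-9730)) + 1/(-35287 + 10840)) = (35919 + (-219 - 92*(-180)))*((4391/(-8986) + 8621/(-9730)) + 1/(-35287 + 10840)) = (35919 + (-219 + 16560))*((4391*(-1/8986) + 8621*(-1/9730)) + 1/(-24447)) = (35919 + 16341)*((-4391/8986 - 8621/9730) - 1/24447) = 52260*(-30048184/21858445 - 1/24447) = 52260*(-734609812693/534373404915) = -2559380587422412/35624893661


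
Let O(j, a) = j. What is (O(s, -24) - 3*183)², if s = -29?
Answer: 334084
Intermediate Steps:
(O(s, -24) - 3*183)² = (-29 - 3*183)² = (-29 - 549)² = (-578)² = 334084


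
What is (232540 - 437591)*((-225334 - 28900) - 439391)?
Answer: 142228499875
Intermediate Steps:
(232540 - 437591)*((-225334 - 28900) - 439391) = -205051*(-254234 - 439391) = -205051*(-693625) = 142228499875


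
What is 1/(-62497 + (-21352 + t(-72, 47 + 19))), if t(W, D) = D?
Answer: -1/83783 ≈ -1.1936e-5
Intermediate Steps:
1/(-62497 + (-21352 + t(-72, 47 + 19))) = 1/(-62497 + (-21352 + (47 + 19))) = 1/(-62497 + (-21352 + 66)) = 1/(-62497 - 21286) = 1/(-83783) = -1/83783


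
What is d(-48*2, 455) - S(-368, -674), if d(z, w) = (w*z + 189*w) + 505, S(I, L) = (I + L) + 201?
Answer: 43661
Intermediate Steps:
S(I, L) = 201 + I + L
d(z, w) = 505 + 189*w + w*z (d(z, w) = (189*w + w*z) + 505 = 505 + 189*w + w*z)
d(-48*2, 455) - S(-368, -674) = (505 + 189*455 + 455*(-48*2)) - (201 - 368 - 674) = (505 + 85995 + 455*(-96)) - 1*(-841) = (505 + 85995 - 43680) + 841 = 42820 + 841 = 43661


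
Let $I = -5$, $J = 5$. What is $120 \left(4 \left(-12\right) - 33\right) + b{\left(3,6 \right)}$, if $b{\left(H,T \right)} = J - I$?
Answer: $-9710$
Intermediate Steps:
$b{\left(H,T \right)} = 10$ ($b{\left(H,T \right)} = 5 - -5 = 5 + 5 = 10$)
$120 \left(4 \left(-12\right) - 33\right) + b{\left(3,6 \right)} = 120 \left(4 \left(-12\right) - 33\right) + 10 = 120 \left(-48 - 33\right) + 10 = 120 \left(-81\right) + 10 = -9720 + 10 = -9710$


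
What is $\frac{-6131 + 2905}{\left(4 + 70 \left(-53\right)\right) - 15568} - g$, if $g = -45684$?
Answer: $\frac{440258321}{9637} \approx 45684.0$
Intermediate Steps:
$\frac{-6131 + 2905}{\left(4 + 70 \left(-53\right)\right) - 15568} - g = \frac{-6131 + 2905}{\left(4 + 70 \left(-53\right)\right) - 15568} - -45684 = - \frac{3226}{\left(4 - 3710\right) - 15568} + 45684 = - \frac{3226}{-3706 - 15568} + 45684 = - \frac{3226}{-19274} + 45684 = \left(-3226\right) \left(- \frac{1}{19274}\right) + 45684 = \frac{1613}{9637} + 45684 = \frac{440258321}{9637}$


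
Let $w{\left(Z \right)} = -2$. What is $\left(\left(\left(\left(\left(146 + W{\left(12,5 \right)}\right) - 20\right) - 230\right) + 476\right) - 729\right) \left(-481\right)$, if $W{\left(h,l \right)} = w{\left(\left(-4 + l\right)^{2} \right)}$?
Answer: $172679$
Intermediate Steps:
$W{\left(h,l \right)} = -2$
$\left(\left(\left(\left(\left(146 + W{\left(12,5 \right)}\right) - 20\right) - 230\right) + 476\right) - 729\right) \left(-481\right) = \left(\left(\left(\left(\left(146 - 2\right) - 20\right) - 230\right) + 476\right) - 729\right) \left(-481\right) = \left(\left(\left(\left(144 - 20\right) - 230\right) + 476\right) - 729\right) \left(-481\right) = \left(\left(\left(124 - 230\right) + 476\right) - 729\right) \left(-481\right) = \left(\left(-106 + 476\right) - 729\right) \left(-481\right) = \left(370 - 729\right) \left(-481\right) = \left(-359\right) \left(-481\right) = 172679$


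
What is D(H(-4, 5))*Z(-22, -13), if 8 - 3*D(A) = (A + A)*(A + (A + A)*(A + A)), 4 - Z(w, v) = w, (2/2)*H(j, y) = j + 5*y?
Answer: -1949012/3 ≈ -6.4967e+5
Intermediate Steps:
H(j, y) = j + 5*y
Z(w, v) = 4 - w
D(A) = 8/3 - 2*A*(A + 4*A**2)/3 (D(A) = 8/3 - (A + A)*(A + (A + A)*(A + A))/3 = 8/3 - 2*A*(A + (2*A)*(2*A))/3 = 8/3 - 2*A*(A + 4*A**2)/3)
D(H(-4, 5))*Z(-22, -13) = (8/3 - 8*(-4 + 5*5)**3/3 - 2*(-4 + 5*5)**2/3)*(4 - 1*(-22)) = (8/3 - 8*(-4 + 25)**3/3 - 2*(-4 + 25)**2/3)*(4 + 22) = (8/3 - 8/3*21**3 - 2/3*21**2)*26 = (8/3 - 8/3*9261 - 2/3*441)*26 = (8/3 - 24696 - 294)*26 = -74962/3*26 = -1949012/3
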